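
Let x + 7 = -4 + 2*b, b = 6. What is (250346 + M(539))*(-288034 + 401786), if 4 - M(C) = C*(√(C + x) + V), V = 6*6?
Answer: 26270569392 - 367873968*√15 ≈ 2.4846e+10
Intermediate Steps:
V = 36
x = 1 (x = -7 + (-4 + 2*6) = -7 + (-4 + 12) = -7 + 8 = 1)
M(C) = 4 - C*(36 + √(1 + C)) (M(C) = 4 - C*(√(C + 1) + 36) = 4 - C*(√(1 + C) + 36) = 4 - C*(36 + √(1 + C)))
(250346 + M(539))*(-288034 + 401786) = (250346 + (4 - 36*539 - 1*539*√(1 + 539)))*(-288034 + 401786) = (250346 + (4 - 19404 - 1*539*√540))*113752 = (250346 + (4 - 19404 - 1*539*6*√15))*113752 = (250346 + (4 - 19404 - 3234*√15))*113752 = (250346 + (-19400 - 3234*√15))*113752 = (230946 - 3234*√15)*113752 = 26270569392 - 367873968*√15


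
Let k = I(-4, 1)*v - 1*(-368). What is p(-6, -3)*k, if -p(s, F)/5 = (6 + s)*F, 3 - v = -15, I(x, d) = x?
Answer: 0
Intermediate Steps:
v = 18 (v = 3 - 1*(-15) = 3 + 15 = 18)
p(s, F) = -5*F*(6 + s) (p(s, F) = -5*(6 + s)*F = -5*F*(6 + s))
k = 296 (k = -4*18 - 1*(-368) = -72 + 368 = 296)
p(-6, -3)*k = -5*(-3)*(6 - 6)*296 = -5*(-3)*0*296 = 0*296 = 0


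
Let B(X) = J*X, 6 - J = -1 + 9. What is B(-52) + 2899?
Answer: 3003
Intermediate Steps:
J = -2 (J = 6 - (-1 + 9) = 6 - 1*8 = 6 - 8 = -2)
B(X) = -2*X
B(-52) + 2899 = -2*(-52) + 2899 = 104 + 2899 = 3003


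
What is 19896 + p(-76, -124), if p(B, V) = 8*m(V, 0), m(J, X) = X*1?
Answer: 19896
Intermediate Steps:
m(J, X) = X
p(B, V) = 0 (p(B, V) = 8*0 = 0)
19896 + p(-76, -124) = 19896 + 0 = 19896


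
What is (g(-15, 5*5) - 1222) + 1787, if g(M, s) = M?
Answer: 550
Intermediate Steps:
(g(-15, 5*5) - 1222) + 1787 = (-15 - 1222) + 1787 = -1237 + 1787 = 550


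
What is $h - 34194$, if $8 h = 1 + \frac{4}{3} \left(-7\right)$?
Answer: $- \frac{820681}{24} \approx -34195.0$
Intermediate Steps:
$h = - \frac{25}{24}$ ($h = \frac{1 + \frac{4}{3} \left(-7\right)}{8} = \frac{1 - \frac{28}{3}}{8} = \frac{1}{8} \left(- \frac{25}{3}\right) = - \frac{25}{24} \approx -1.0417$)
$h - 34194 = - \frac{25}{24} - 34194 = - \frac{820681}{24}$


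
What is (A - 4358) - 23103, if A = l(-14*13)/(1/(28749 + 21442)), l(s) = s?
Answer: -9162223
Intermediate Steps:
A = -9134762 (A = (-14*13)/(1/(28749 + 21442)) = -182/(1/50191) = -182/1/50191 = -182*50191 = -9134762)
(A - 4358) - 23103 = (-9134762 - 4358) - 23103 = -9139120 - 23103 = -9162223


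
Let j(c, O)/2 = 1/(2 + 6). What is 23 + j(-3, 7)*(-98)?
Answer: -3/2 ≈ -1.5000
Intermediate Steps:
j(c, O) = 1/4 (j(c, O) = 2/(2 + 6) = 2/8 = 2*(1/8) = 1/4)
23 + j(-3, 7)*(-98) = 23 + (1/4)*(-98) = 23 - 49/2 = -3/2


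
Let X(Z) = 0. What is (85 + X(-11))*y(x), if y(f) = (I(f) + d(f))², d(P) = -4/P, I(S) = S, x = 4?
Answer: 765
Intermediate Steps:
y(f) = (f - 4/f)²
(85 + X(-11))*y(x) = (85 + 0)*((-4 + 4²)²/4²) = 85*((-4 + 16)²/16) = 85*((1/16)*12²) = 85*((1/16)*144) = 85*9 = 765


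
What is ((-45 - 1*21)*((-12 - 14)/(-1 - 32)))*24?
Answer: -1248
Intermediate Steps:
((-45 - 1*21)*((-12 - 14)/(-1 - 32)))*24 = ((-45 - 21)*(-26/(-33)))*24 = -(-1716)*(-1)/33*24 = -66*26/33*24 = -52*24 = -1248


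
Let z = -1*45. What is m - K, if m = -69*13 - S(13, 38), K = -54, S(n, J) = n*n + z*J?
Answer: 698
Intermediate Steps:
z = -45
S(n, J) = n**2 - 45*J (S(n, J) = n*n - 45*J = n**2 - 45*J)
m = 644 (m = -69*13 - (13**2 - 45*38) = -897 - (169 - 1710) = -897 - 1*(-1541) = -897 + 1541 = 644)
m - K = 644 - 1*(-54) = 644 + 54 = 698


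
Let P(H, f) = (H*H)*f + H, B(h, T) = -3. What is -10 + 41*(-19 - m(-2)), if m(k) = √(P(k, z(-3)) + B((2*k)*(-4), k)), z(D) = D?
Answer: -789 - 41*I*√17 ≈ -789.0 - 169.05*I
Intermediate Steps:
P(H, f) = H + f*H² (P(H, f) = H²*f + H = f*H² + H = H + f*H²)
m(k) = √(-3 + k*(1 - 3*k)) (m(k) = √(k*(1 + k*(-3)) - 3) = √(k*(1 - 3*k) - 3) = √(-3 + k*(1 - 3*k)))
-10 + 41*(-19 - m(-2)) = -10 + 41*(-19 - √(-3 - 2*(1 - 3*(-2)))) = -10 + 41*(-19 - √(-3 - 2*(1 + 6))) = -10 + 41*(-19 - √(-3 - 2*7)) = -10 + 41*(-19 - √(-3 - 14)) = -10 + 41*(-19 - √(-17)) = -10 + 41*(-19 - I*√17) = -10 + (-779 - 41*I*√17) = -789 - 41*I*√17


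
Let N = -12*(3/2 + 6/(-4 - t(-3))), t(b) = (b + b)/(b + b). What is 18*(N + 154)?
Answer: 13536/5 ≈ 2707.2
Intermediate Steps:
t(b) = 1 (t(b) = (2*b)/((2*b)) = (2*b)*(1/(2*b)) = 1)
N = -18/5 (N = -12*(3/2 + 6/(-4 - 1*1)) = -12*(3*(½) + 6/(-4 - 1)) = -12*(3/2 + 6/(-5)) = -12*(3/2 + 6*(-⅕)) = -12*(3/2 - 6/5) = -12*3/10 = -18/5 ≈ -3.6000)
18*(N + 154) = 18*(-18/5 + 154) = 18*(752/5) = 13536/5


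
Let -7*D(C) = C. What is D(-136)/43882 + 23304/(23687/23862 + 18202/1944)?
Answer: 1976554666855220/878341475711 ≈ 2250.3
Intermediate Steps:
D(C) = -C/7
D(-136)/43882 + 23304/(23687/23862 + 18202/1944) = -1/7*(-136)/43882 + 23304/(23687/23862 + 18202/1944) = (136/7)*(1/43882) + 23304/(23687*(1/23862) + 18202*(1/1944)) = 68/153587 + 23304/(23687/23862 + 9101/972) = 68/153587 + 23304/(40031971/3865644) = 68/153587 + 23304*(3865644/40031971) = 68/153587 + 90084967776/40031971 = 1976554666855220/878341475711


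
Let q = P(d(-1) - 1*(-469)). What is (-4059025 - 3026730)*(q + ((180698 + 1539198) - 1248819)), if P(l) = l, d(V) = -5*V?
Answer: -3341294856005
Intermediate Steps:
q = 474 (q = -5*(-1) - 1*(-469) = 5 + 469 = 474)
(-4059025 - 3026730)*(q + ((180698 + 1539198) - 1248819)) = (-4059025 - 3026730)*(474 + ((180698 + 1539198) - 1248819)) = -7085755*(474 + (1719896 - 1248819)) = -7085755*(474 + 471077) = -7085755*471551 = -3341294856005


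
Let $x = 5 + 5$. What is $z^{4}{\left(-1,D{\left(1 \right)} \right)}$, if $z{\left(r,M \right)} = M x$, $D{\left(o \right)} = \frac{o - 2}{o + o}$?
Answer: $625$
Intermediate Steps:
$D{\left(o \right)} = \frac{-2 + o}{2 o}$
$x = 10$
$z{\left(r,M \right)} = 10 M$ ($z{\left(r,M \right)} = M 10 = 10 M$)
$z^{4}{\left(-1,D{\left(1 \right)} \right)} = \left(10 \frac{-2 + 1}{2 \cdot 1}\right)^{4} = \left(10 \cdot \frac{1}{2} \cdot 1 \left(-1\right)\right)^{4} = \left(10 \left(- \frac{1}{2}\right)\right)^{4} = \left(-5\right)^{4} = 625$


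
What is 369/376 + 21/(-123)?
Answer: 12497/15416 ≈ 0.81065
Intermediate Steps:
369/376 + 21/(-123) = 369*(1/376) + 21*(-1/123) = 369/376 - 7/41 = 12497/15416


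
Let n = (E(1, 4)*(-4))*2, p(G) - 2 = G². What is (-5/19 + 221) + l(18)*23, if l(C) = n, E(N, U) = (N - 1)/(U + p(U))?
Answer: 4194/19 ≈ 220.74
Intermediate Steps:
p(G) = 2 + G²
E(N, U) = (-1 + N)/(2 + U + U²) (E(N, U) = (N - 1)/(U + (2 + U²)) = (-1 + N)/(2 + U + U²))
n = 0 (n = (((-1 + 1)/(2 + 4 + 4²))*(-4))*2 = ((0/(2 + 4 + 16))*(-4))*2 = ((0/22)*(-4))*2 = (((1/22)*0)*(-4))*2 = (0*(-4))*2 = 0*2 = 0)
l(C) = 0
(-5/19 + 221) + l(18)*23 = (-5/19 + 221) + 0*23 = (-5*1/19 + 221) + 0 = (-5/19 + 221) + 0 = 4194/19 + 0 = 4194/19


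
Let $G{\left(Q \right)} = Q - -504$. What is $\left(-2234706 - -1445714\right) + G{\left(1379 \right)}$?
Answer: $-787109$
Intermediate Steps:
$G{\left(Q \right)} = 504 + Q$ ($G{\left(Q \right)} = Q + 504 = 504 + Q$)
$\left(-2234706 - -1445714\right) + G{\left(1379 \right)} = \left(-2234706 - -1445714\right) + \left(504 + 1379\right) = \left(-2234706 + 1445714\right) + 1883 = -788992 + 1883 = -787109$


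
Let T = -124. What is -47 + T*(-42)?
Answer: 5161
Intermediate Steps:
-47 + T*(-42) = -47 - 124*(-42) = -47 + 5208 = 5161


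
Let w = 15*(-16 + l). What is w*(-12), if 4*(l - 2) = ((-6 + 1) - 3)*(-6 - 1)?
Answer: 0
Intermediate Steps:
l = 16 (l = 2 + (((-6 + 1) - 3)*(-6 - 1))/4 = 2 + ((-5 - 3)*(-7))/4 = 2 + (-8*(-7))/4 = 2 + (1/4)*56 = 2 + 14 = 16)
w = 0 (w = 15*(-16 + 16) = 15*0 = 0)
w*(-12) = 0*(-12) = 0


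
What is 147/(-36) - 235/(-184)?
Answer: -1549/552 ≈ -2.8062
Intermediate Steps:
147/(-36) - 235/(-184) = 147*(-1/36) - 235*(-1/184) = -49/12 + 235/184 = -1549/552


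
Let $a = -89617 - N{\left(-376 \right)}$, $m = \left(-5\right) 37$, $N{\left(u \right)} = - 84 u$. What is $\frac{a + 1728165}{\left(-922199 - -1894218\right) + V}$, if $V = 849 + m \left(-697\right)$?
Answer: $\frac{1606964}{1101813} \approx 1.4585$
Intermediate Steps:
$m = -185$
$a = -121201$ ($a = -89617 - \left(-84\right) \left(-376\right) = -89617 - 31584 = -121201$)
$V = 129794$ ($V = 849 - -128945 = 849 + 128945 = 129794$)
$\frac{a + 1728165}{\left(-922199 - -1894218\right) + V} = \frac{-121201 + 1728165}{\left(-922199 - -1894218\right) + 129794} = \frac{1606964}{\left(-922199 + 1894218\right) + 129794} = \frac{1606964}{972019 + 129794} = \frac{1606964}{1101813}$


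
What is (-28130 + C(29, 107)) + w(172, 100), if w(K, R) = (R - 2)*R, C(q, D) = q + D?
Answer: -18194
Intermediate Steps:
C(q, D) = D + q
w(K, R) = R*(-2 + R) (w(K, R) = (-2 + R)*R = R*(-2 + R))
(-28130 + C(29, 107)) + w(172, 100) = (-28130 + (107 + 29)) + 100*(-2 + 100) = (-28130 + 136) + 100*98 = -27994 + 9800 = -18194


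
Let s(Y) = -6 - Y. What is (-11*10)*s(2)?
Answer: 880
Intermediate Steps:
(-11*10)*s(2) = (-11*10)*(-6 - 1*2) = -110*(-6 - 2) = -110*(-8) = 880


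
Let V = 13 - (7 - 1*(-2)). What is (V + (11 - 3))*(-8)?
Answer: -96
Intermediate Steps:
V = 4 (V = 13 - (7 + 2) = 13 - 1*9 = 13 - 9 = 4)
(V + (11 - 3))*(-8) = (4 + (11 - 3))*(-8) = (4 + 8)*(-8) = 12*(-8) = -96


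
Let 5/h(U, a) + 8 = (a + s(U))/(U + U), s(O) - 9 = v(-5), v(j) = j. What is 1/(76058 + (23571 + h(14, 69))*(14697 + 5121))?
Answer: 151/70545352016 ≈ 2.1405e-9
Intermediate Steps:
s(O) = 4 (s(O) = 9 - 5 = 4)
h(U, a) = 5/(-8 + (4 + a)/(2*U)) (h(U, a) = 5/(-8 + (a + 4)/(U + U)) = 5/(-8 + (4 + a)/((2*U))) = 5/(-8 + (4 + a)*(1/(2*U))) = 5/(-8 + (4 + a)/(2*U)))
1/(76058 + (23571 + h(14, 69))*(14697 + 5121)) = 1/(76058 + (23571 + 10*14/(4 + 69 - 16*14))*(14697 + 5121)) = 1/(76058 + (23571 + 10*14/(4 + 69 - 224))*19818) = 1/(76058 + (23571 + 10*14/(-151))*19818) = 1/(76058 + (23571 + 10*14*(-1/151))*19818) = 1/(76058 + (23571 - 140/151)*19818) = 1/(76058 + (3559081/151)*19818) = 1/(76058 + 70533867258/151) = 1/(70545352016/151) = 151/70545352016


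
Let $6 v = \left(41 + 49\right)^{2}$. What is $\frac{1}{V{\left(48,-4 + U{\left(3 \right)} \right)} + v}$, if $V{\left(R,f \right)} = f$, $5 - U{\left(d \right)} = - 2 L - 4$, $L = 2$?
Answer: $\frac{1}{1359} \approx 0.00073584$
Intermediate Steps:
$U{\left(d \right)} = 13$ ($U{\left(d \right)} = 5 - \left(\left(-2\right) 2 - 4\right) = 5 - \left(-4 - 4\right) = 5 - -8 = 5 + 8 = 13$)
$v = 1350$ ($v = \frac{\left(41 + 49\right)^{2}}{6} = \frac{90^{2}}{6} = \frac{1}{6} \cdot 8100 = 1350$)
$\frac{1}{V{\left(48,-4 + U{\left(3 \right)} \right)} + v} = \frac{1}{\left(-4 + 13\right) + 1350} = \frac{1}{9 + 1350} = \frac{1}{1359}$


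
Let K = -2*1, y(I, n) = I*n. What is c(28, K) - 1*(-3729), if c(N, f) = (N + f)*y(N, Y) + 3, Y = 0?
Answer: 3732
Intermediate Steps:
K = -2
c(N, f) = 3 (c(N, f) = (N + f)*(N*0) + 3 = (N + f)*0 + 3 = 0 + 3 = 3)
c(28, K) - 1*(-3729) = 3 - 1*(-3729) = 3 + 3729 = 3732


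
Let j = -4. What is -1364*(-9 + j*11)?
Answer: 72292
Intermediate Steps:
-1364*(-9 + j*11) = -1364*(-9 - 4*11) = -1364*(-9 - 44) = -1364*(-53) = 72292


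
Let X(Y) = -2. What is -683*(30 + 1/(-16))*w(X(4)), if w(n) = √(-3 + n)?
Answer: -327157*I*√5/16 ≈ -45722.0*I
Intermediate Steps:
-683*(30 + 1/(-16))*w(X(4)) = -683*(30 + 1/(-16))*√(-3 - 2) = -683*(30 - 1/16)*√(-5) = -327157*I*√5/16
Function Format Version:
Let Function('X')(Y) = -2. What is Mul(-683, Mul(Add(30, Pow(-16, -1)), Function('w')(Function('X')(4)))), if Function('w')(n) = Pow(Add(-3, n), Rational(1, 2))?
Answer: Mul(Rational(-327157, 16), I, Pow(5, Rational(1, 2))) ≈ Mul(-45722., I)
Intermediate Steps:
Mul(-683, Mul(Add(30, Pow(-16, -1)), Function('w')(Function('X')(4)))) = Mul(-683, Mul(Add(30, Pow(-16, -1)), Pow(Add(-3, -2), Rational(1, 2)))) = Mul(-683, Mul(Add(30, Rational(-1, 16)), Pow(-5, Rational(1, 2)))) = Mul(-683, Mul(Rational(479, 16), Mul(I, Pow(5, Rational(1, 2))))) = Mul(-683, Mul(Rational(479, 16), I, Pow(5, Rational(1, 2)))) = Mul(Rational(-327157, 16), I, Pow(5, Rational(1, 2)))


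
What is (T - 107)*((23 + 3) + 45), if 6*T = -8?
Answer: -23075/3 ≈ -7691.7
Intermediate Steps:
T = -4/3 (T = (1/6)*(-8) = -4/3 ≈ -1.3333)
(T - 107)*((23 + 3) + 45) = (-4/3 - 107)*((23 + 3) + 45) = -325*(26 + 45)/3 = -325/3*71 = -23075/3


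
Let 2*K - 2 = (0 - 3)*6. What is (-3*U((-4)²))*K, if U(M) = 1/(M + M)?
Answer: ¾ ≈ 0.75000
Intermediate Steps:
U(M) = 1/(2*M)
K = -8 (K = 1 + ((0 - 3)*6)/2 = 1 + (-3*6)/2 = 1 + (½)*(-18) = 1 - 9 = -8)
(-3*U((-4)²))*K = -3/(2*((-4)²))*(-8) = -3/(2*16)*(-8) = -3*1/32*(-8) = -3/32*(-8) = ¾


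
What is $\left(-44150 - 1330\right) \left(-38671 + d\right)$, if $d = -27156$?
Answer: $2993811960$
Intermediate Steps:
$\left(-44150 - 1330\right) \left(-38671 + d\right) = \left(-44150 - 1330\right) \left(-38671 - 27156\right) = \left(-45480\right) \left(-65827\right) = 2993811960$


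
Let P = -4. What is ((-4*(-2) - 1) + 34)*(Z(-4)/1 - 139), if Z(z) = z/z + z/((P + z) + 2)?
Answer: -16892/3 ≈ -5630.7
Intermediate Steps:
Z(z) = 1 + z/(-2 + z) (Z(z) = z/z + z/((-4 + z) + 2) = 1 + z/(-2 + z))
((-4*(-2) - 1) + 34)*(Z(-4)/1 - 139) = ((-4*(-2) - 1) + 34)*((2*(-1 - 4)/(-2 - 4))/1 - 139) = ((8 - 1) + 34)*((2*(-5)/(-6))*1 - 139) = (7 + 34)*((2*(-⅙)*(-5))*1 - 139) = 41*((5/3)*1 - 139) = 41*(5/3 - 139) = 41*(-412/3) = -16892/3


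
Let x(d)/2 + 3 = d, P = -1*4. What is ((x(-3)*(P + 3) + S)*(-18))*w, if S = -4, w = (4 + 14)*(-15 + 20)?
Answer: -12960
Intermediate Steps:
P = -4
x(d) = -6 + 2*d
w = 90 (w = 18*5 = 90)
((x(-3)*(P + 3) + S)*(-18))*w = (((-6 + 2*(-3))*(-4 + 3) - 4)*(-18))*90 = (((-6 - 6)*(-1) - 4)*(-18))*90 = ((-12*(-1) - 4)*(-18))*90 = ((12 - 4)*(-18))*90 = (8*(-18))*90 = -144*90 = -12960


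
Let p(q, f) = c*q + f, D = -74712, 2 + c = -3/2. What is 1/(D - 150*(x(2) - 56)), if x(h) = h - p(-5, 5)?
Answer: -1/63237 ≈ -1.5814e-5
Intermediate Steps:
c = -7/2 (c = -2 - 3/2 = -7/2 ≈ -3.5000)
p(q, f) = f - 7*q/2 (p(q, f) = -7*q/2 + f = f - 7*q/2)
x(h) = -45/2 + h (x(h) = h - (5 - 7/2*(-5)) = h - (5 + 35/2) = h - 1*45/2 = h - 45/2 = -45/2 + h)
1/(D - 150*(x(2) - 56)) = 1/(-74712 - 150*((-45/2 + 2) - 56)) = 1/(-74712 - 150*(-41/2 - 56)) = 1/(-74712 - 150*(-153/2)) = 1/(-74712 + 11475) = 1/(-63237) = -1/63237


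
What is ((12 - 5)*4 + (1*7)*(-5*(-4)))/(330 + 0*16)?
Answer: 28/55 ≈ 0.50909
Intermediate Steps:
((12 - 5)*4 + (1*7)*(-5*(-4)))/(330 + 0*16) = (7*4 + 7*20)/(330 + 0) = (28 + 140)/330 = 168*(1/330) = 28/55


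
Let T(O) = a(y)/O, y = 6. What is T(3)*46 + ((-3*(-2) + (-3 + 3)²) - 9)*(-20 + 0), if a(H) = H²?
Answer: 612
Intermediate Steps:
T(O) = 36/O (T(O) = 6²/O = 36/O)
T(3)*46 + ((-3*(-2) + (-3 + 3)²) - 9)*(-20 + 0) = (36/3)*46 + ((-3*(-2) + (-3 + 3)²) - 9)*(-20 + 0) = (36*(⅓))*46 + ((6 + 0²) - 9)*(-20) = 12*46 + ((6 + 0) - 9)*(-20) = 552 + (6 - 9)*(-20) = 552 - 3*(-20) = 552 + 60 = 612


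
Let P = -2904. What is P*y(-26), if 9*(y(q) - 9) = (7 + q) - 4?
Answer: -56144/3 ≈ -18715.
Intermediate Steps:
y(q) = 28/3 + q/9 (y(q) = 9 + ((7 + q) - 4)/9 = 9 + (3 + q)/9 = 9 + (⅓ + q/9) = 28/3 + q/9)
P*y(-26) = -2904*(28/3 + (⅑)*(-26)) = -2904*(28/3 - 26/9) = -2904*58/9 = -56144/3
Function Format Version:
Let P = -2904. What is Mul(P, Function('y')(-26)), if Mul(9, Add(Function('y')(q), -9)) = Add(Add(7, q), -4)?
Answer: Rational(-56144, 3) ≈ -18715.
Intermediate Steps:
Function('y')(q) = Add(Rational(28, 3), Mul(Rational(1, 9), q)) (Function('y')(q) = Add(9, Mul(Rational(1, 9), Add(Add(7, q), -4))) = Add(9, Mul(Rational(1, 9), Add(3, q))) = Add(9, Add(Rational(1, 3), Mul(Rational(1, 9), q))) = Add(Rational(28, 3), Mul(Rational(1, 9), q)))
Mul(P, Function('y')(-26)) = Mul(-2904, Add(Rational(28, 3), Mul(Rational(1, 9), -26))) = Mul(-2904, Add(Rational(28, 3), Rational(-26, 9))) = Mul(-2904, Rational(58, 9)) = Rational(-56144, 3)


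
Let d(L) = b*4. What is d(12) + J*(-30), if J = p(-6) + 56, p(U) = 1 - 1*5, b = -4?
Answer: -1576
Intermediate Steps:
d(L) = -16 (d(L) = -4*4 = -16)
p(U) = -4 (p(U) = 1 - 5 = -4)
J = 52 (J = -4 + 56 = 52)
d(12) + J*(-30) = -16 + 52*(-30) = -16 - 1560 = -1576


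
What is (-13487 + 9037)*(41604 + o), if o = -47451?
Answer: 26019150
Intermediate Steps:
(-13487 + 9037)*(41604 + o) = (-13487 + 9037)*(41604 - 47451) = -4450*(-5847) = 26019150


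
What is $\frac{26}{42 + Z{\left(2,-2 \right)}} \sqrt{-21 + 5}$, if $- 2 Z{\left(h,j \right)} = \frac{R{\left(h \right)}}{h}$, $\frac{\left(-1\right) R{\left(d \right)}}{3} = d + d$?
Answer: $\frac{104 i}{45} \approx 2.3111 i$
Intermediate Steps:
$R{\left(d \right)} = - 6 d$ ($R{\left(d \right)} = - 3 \left(d + d\right) = - 3 \cdot 2 d = - 6 d$)
$Z{\left(h,j \right)} = 3$ ($Z{\left(h,j \right)} = - \frac{- 6 h \frac{1}{h}}{2} = \left(- \frac{1}{2}\right) \left(-6\right) = 3$)
$\frac{26}{42 + Z{\left(2,-2 \right)}} \sqrt{-21 + 5} = \frac{26}{42 + 3} \sqrt{-21 + 5} = \frac{26}{45} \sqrt{-16} = 26 \cdot \frac{1}{45} \cdot 4 i = \frac{26 \cdot 4 i}{45} = \frac{104 i}{45}$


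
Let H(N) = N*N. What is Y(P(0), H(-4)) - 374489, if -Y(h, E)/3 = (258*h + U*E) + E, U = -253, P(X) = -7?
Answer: -356975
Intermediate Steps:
H(N) = N²
Y(h, E) = -774*h + 756*E (Y(h, E) = -3*((258*h - 253*E) + E) = -3*((-253*E + 258*h) + E) = -3*(-252*E + 258*h) = -774*h + 756*E)
Y(P(0), H(-4)) - 374489 = (-774*(-7) + 756*(-4)²) - 374489 = (5418 + 756*16) - 374489 = (5418 + 12096) - 374489 = 17514 - 374489 = -356975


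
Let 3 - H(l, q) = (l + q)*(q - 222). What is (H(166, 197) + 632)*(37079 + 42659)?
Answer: 774255980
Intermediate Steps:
H(l, q) = 3 - (-222 + q)*(l + q) (H(l, q) = 3 - (l + q)*(q - 222) = 3 - (l + q)*(-222 + q) = 3 - (-222 + q)*(l + q))
(H(166, 197) + 632)*(37079 + 42659) = ((3 - 1*197² + 222*166 + 222*197 - 1*166*197) + 632)*(37079 + 42659) = ((3 - 1*38809 + 36852 + 43734 - 32702) + 632)*79738 = ((3 - 38809 + 36852 + 43734 - 32702) + 632)*79738 = (9078 + 632)*79738 = 9710*79738 = 774255980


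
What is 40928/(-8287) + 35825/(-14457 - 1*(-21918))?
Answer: -8482033/61829307 ≈ -0.13718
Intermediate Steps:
40928/(-8287) + 35825/(-14457 - 1*(-21918)) = 40928*(-1/8287) + 35825/(-14457 + 21918) = -40928/8287 + 35825/7461 = -8482033/61829307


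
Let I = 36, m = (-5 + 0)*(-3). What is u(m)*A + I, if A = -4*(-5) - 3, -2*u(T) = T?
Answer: -183/2 ≈ -91.500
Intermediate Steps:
m = 15 (m = -5*(-3) = 15)
u(T) = -T/2
A = 17 (A = 20 - 3 = 17)
u(m)*A + I = -1/2*15*17 + 36 = -15/2*17 + 36 = -255/2 + 36 = -183/2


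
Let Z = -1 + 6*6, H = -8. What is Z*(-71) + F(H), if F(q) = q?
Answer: -2493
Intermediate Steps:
Z = 35 (Z = -1 + 36 = 35)
Z*(-71) + F(H) = 35*(-71) - 8 = -2485 - 8 = -2493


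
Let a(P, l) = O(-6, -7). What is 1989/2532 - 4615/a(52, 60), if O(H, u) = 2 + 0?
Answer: -1946867/844 ≈ -2306.7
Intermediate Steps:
O(H, u) = 2
a(P, l) = 2
1989/2532 - 4615/a(52, 60) = 1989/2532 - 4615/2 = 1989*(1/2532) - 4615*½ = 663/844 - 4615/2 = -1946867/844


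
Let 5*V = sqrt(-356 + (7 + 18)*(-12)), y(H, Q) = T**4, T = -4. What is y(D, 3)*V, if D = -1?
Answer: 1024*I*sqrt(41)/5 ≈ 1311.4*I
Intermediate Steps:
y(H, Q) = 256 (y(H, Q) = (-4)**4 = 256)
V = 4*I*sqrt(41)/5 (V = sqrt(-356 + (7 + 18)*(-12))/5 = sqrt(-356 + 25*(-12))/5 = sqrt(-356 - 300)/5 = sqrt(-656)/5 = (4*I*sqrt(41))/5 = 4*I*sqrt(41)/5 ≈ 5.1225*I)
y(D, 3)*V = 256*(4*I*sqrt(41)/5) = 1024*I*sqrt(41)/5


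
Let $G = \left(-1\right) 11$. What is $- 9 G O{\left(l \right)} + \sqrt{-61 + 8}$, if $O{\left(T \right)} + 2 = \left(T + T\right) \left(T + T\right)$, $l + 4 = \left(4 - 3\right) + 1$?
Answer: $1386 + i \sqrt{53} \approx 1386.0 + 7.2801 i$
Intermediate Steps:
$G = -11$
$l = -2$ ($l = -4 + \left(\left(4 - 3\right) + 1\right) = -4 + \left(1 + 1\right) = -4 + 2 = -2$)
$O{\left(T \right)} = -2 + 4 T^{2}$ ($O{\left(T \right)} = -2 + \left(T + T\right) \left(T + T\right) = -2 + 2 T 2 T = -2 + 4 T^{2}$)
$- 9 G O{\left(l \right)} + \sqrt{-61 + 8} = \left(-9\right) \left(-11\right) \left(-2 + 4 \left(-2\right)^{2}\right) + \sqrt{-61 + 8} = 99 \left(-2 + 4 \cdot 4\right) + \sqrt{-53} = 99 \left(-2 + 16\right) + i \sqrt{53} = 99 \cdot 14 + i \sqrt{53} = 1386 + i \sqrt{53}$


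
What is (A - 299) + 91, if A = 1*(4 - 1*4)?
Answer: -208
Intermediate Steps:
A = 0 (A = 1*(4 - 4) = 1*0 = 0)
(A - 299) + 91 = (0 - 299) + 91 = -299 + 91 = -208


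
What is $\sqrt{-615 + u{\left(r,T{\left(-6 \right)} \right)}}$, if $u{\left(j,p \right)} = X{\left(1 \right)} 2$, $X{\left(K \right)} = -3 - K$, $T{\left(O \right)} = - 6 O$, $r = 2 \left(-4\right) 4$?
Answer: $i \sqrt{623} \approx 24.96 i$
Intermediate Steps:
$r = -32$ ($r = \left(-8\right) 4 = -32$)
$u{\left(j,p \right)} = -8$ ($u{\left(j,p \right)} = \left(-3 - 1\right) 2 = \left(-4\right) 2 = -8$)
$\sqrt{-615 + u{\left(r,T{\left(-6 \right)} \right)}} = \sqrt{-615 - 8} = \sqrt{-623} = i \sqrt{623}$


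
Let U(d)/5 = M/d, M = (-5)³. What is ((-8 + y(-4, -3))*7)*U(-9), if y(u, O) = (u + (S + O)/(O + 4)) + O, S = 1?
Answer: -74375/9 ≈ -8263.9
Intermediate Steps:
M = -125
y(u, O) = O + u + (1 + O)/(4 + O) (y(u, O) = (u + (1 + O)/(O + 4)) + O = (u + (1 + O)/(4 + O)) + O = O + u + (1 + O)/(4 + O))
U(d) = -625/d (U(d) = 5*(-125/d) = -625/d)
((-8 + y(-4, -3))*7)*U(-9) = ((-8 + (1 + (-3)² + 4*(-4) + 5*(-3) - 3*(-4))/(4 - 3))*7)*(-625/(-9)) = ((-8 + (1 + 9 - 16 - 15 + 12)/1)*7)*(-625*(-⅑)) = ((-8 + 1*(-9))*7)*(625/9) = ((-8 - 9)*7)*(625/9) = -17*7*(625/9) = -119*625/9 = -74375/9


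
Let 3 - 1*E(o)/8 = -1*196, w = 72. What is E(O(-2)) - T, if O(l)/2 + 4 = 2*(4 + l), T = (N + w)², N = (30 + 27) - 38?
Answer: -6689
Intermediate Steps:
N = 19 (N = 57 - 38 = 19)
T = 8281 (T = (19 + 72)² = 91² = 8281)
O(l) = 8 + 4*l (O(l) = -8 + 2*(2*(4 + l)) = -8 + 2*(8 + 2*l) = -8 + (16 + 4*l) = 8 + 4*l)
E(o) = 1592 (E(o) = 24 - (-8)*196 = 24 - 8*(-196) = 24 + 1568 = 1592)
E(O(-2)) - T = 1592 - 1*8281 = 1592 - 8281 = -6689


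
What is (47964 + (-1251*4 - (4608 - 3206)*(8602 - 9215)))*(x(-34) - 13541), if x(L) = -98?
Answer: -12307642654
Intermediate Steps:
(47964 + (-1251*4 - (4608 - 3206)*(8602 - 9215)))*(x(-34) - 13541) = (47964 + (-1251*4 - (4608 - 3206)*(8602 - 9215)))*(-98 - 13541) = (47964 + (-5004 - 1402*(-613)))*(-13639) = (47964 + (-5004 - 1*(-859426)))*(-13639) = (47964 + (-5004 + 859426))*(-13639) = (47964 + 854422)*(-13639) = 902386*(-13639) = -12307642654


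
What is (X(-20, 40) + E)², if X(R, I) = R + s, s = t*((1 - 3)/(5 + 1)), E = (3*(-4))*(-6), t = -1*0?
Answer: 2704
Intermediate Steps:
t = 0
E = 72 (E = -12*(-6) = 72)
s = 0 (s = 0*((1 - 3)/(5 + 1)) = 0*(-2/6) = 0*(-2*⅙) = 0*(-⅓) = 0)
X(R, I) = R (X(R, I) = R + 0 = R)
(X(-20, 40) + E)² = (-20 + 72)² = 52² = 2704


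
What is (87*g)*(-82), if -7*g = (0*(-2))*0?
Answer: 0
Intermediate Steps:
g = 0 (g = -0*(-2)*0/7 = -0*0 = -⅐*0 = 0)
(87*g)*(-82) = (87*0)*(-82) = 0*(-82) = 0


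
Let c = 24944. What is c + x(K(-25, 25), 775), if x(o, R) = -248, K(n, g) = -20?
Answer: 24696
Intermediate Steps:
c + x(K(-25, 25), 775) = 24944 - 248 = 24696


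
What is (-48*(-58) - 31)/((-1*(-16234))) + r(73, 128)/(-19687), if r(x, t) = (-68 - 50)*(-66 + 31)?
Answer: -12848109/319598758 ≈ -0.040201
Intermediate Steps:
r(x, t) = 4130 (r(x, t) = -118*(-35) = 4130)
(-48*(-58) - 31)/((-1*(-16234))) + r(73, 128)/(-19687) = (-48*(-58) - 31)/((-1*(-16234))) + 4130/(-19687) = (2784 - 31)/16234 + 4130*(-1/19687) = 2753*(1/16234) - 4130/19687 = 2753/16234 - 4130/19687 = -12848109/319598758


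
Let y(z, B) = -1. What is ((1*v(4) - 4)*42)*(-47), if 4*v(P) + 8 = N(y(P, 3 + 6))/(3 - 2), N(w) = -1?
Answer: 24675/2 ≈ 12338.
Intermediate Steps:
v(P) = -9/4 (v(P) = -2 + (-1/(3 - 2))/4 = -2 + (-1/1)/4 = -2 + (1*(-1))/4 = -2 + (¼)*(-1) = -2 - ¼ = -9/4)
((1*v(4) - 4)*42)*(-47) = ((1*(-9/4) - 4)*42)*(-47) = ((-9/4 - 4)*42)*(-47) = -25/4*42*(-47) = -525/2*(-47) = 24675/2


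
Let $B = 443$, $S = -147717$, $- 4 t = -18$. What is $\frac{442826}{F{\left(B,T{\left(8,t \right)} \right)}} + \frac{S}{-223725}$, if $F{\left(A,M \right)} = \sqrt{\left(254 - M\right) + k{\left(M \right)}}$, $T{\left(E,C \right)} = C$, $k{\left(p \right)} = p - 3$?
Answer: $\frac{49239}{74575} + \frac{442826 \sqrt{251}}{251} \approx 27952.0$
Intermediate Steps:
$k{\left(p \right)} = -3 + p$ ($k{\left(p \right)} = p - 3 = -3 + p$)
$t = \frac{9}{2}$ ($t = \left(- \frac{1}{4}\right) \left(-18\right) = \frac{9}{2} \approx 4.5$)
$F{\left(A,M \right)} = \sqrt{251}$ ($F{\left(A,M \right)} = \sqrt{\left(254 - M\right) + \left(-3 + M\right)} = \sqrt{251}$)
$\frac{442826}{F{\left(B,T{\left(8,t \right)} \right)}} + \frac{S}{-223725} = \frac{442826}{\sqrt{251}} - \frac{147717}{-223725} = 442826 \frac{\sqrt{251}}{251} - - \frac{49239}{74575} = \frac{442826 \sqrt{251}}{251} + \frac{49239}{74575} = \frac{49239}{74575} + \frac{442826 \sqrt{251}}{251}$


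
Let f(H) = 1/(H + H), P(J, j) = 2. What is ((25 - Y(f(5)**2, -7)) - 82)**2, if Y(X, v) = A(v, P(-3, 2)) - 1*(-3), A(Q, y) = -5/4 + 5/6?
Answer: 511225/144 ≈ 3550.2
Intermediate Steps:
A(Q, y) = -5/12 (A(Q, y) = -5*1/4 + 5*(1/6) = -5/4 + 5/6 = -5/12)
f(H) = 1/(2*H)
Y(X, v) = 31/12 (Y(X, v) = -5/12 - 1*(-3) = -5/12 + 3 = 31/12)
((25 - Y(f(5)**2, -7)) - 82)**2 = ((25 - 1*31/12) - 82)**2 = ((25 - 31/12) - 82)**2 = (269/12 - 82)**2 = (-715/12)**2 = 511225/144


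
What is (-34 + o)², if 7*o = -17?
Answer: 65025/49 ≈ 1327.0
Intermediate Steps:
o = -17/7 (o = (⅐)*(-17) = -17/7 ≈ -2.4286)
(-34 + o)² = (-34 - 17/7)² = (-255/7)² = 65025/49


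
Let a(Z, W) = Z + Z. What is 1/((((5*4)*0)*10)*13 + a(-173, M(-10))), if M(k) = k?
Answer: -1/346 ≈ -0.0028902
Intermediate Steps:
a(Z, W) = 2*Z
1/((((5*4)*0)*10)*13 + a(-173, M(-10))) = 1/((((5*4)*0)*10)*13 + 2*(-173)) = 1/(((20*0)*10)*13 - 346) = 1/((0*10)*13 - 346) = 1/(0*13 - 346) = 1/(0 - 346) = 1/(-346) = -1/346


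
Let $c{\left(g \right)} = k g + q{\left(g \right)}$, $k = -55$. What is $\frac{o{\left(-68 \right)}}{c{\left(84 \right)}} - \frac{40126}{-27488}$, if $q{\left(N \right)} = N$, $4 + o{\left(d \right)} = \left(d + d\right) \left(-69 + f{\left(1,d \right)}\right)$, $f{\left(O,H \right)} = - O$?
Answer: $- \frac{1657589}{2597616} \approx -0.63812$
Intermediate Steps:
$o{\left(d \right)} = -4 - 140 d$ ($o{\left(d \right)} = -4 + \left(d + d\right) \left(-69 - 1\right) = -4 + 2 d \left(-69 - 1\right) = -4 + 2 d \left(-70\right) = -4 - 140 d$)
$c{\left(g \right)} = - 54 g$ ($c{\left(g \right)} = - 55 g + g = - 54 g$)
$\frac{o{\left(-68 \right)}}{c{\left(84 \right)}} - \frac{40126}{-27488} = \frac{-4 - -9520}{\left(-54\right) 84} - \frac{40126}{-27488} = \frac{-4 + 9520}{-4536} - - \frac{20063}{13744} = 9516 \left(- \frac{1}{4536}\right) + \frac{20063}{13744} = - \frac{793}{378} + \frac{20063}{13744} = - \frac{1657589}{2597616}$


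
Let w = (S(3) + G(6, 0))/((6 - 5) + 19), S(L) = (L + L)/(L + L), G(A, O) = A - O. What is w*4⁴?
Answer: 448/5 ≈ 89.600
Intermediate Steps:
S(L) = 1 (S(L) = (2*L)/((2*L)) = (2*L)*(1/(2*L)) = 1)
w = 7/20 (w = (1 + (6 - 1*0))/((6 - 5) + 19) = (1 + (6 + 0))/(1 + 19) = (1 + 6)/20 = 7*(1/20) = 7/20 ≈ 0.35000)
w*4⁴ = (7/20)*4⁴ = (7/20)*256 = 448/5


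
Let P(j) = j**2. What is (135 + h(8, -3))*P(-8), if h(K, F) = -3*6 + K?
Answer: 8000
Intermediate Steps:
h(K, F) = -18 + K
(135 + h(8, -3))*P(-8) = (135 + (-18 + 8))*(-8)**2 = (135 - 10)*64 = 125*64 = 8000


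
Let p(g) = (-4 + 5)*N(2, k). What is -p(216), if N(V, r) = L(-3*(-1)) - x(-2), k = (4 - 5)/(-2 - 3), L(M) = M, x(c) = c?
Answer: -5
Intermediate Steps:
k = ⅕ (k = -1/(-5) = -1*(-⅕) = ⅕ ≈ 0.20000)
N(V, r) = 5 (N(V, r) = -3*(-1) - 1*(-2) = 3 + 2 = 5)
p(g) = 5 (p(g) = (-4 + 5)*5 = 1*5 = 5)
-p(216) = -1*5 = -5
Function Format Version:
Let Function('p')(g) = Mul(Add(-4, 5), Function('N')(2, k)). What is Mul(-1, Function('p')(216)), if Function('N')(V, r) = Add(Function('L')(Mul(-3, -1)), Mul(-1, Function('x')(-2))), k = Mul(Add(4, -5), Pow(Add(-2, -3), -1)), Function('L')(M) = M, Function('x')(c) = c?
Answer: -5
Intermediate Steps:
k = Rational(1, 5) (k = Mul(-1, Pow(-5, -1)) = Mul(-1, Rational(-1, 5)) = Rational(1, 5) ≈ 0.20000)
Function('N')(V, r) = 5 (Function('N')(V, r) = Add(Mul(-3, -1), Mul(-1, -2)) = Add(3, 2) = 5)
Function('p')(g) = 5 (Function('p')(g) = Mul(Add(-4, 5), 5) = Mul(1, 5) = 5)
Mul(-1, Function('p')(216)) = Mul(-1, 5) = -5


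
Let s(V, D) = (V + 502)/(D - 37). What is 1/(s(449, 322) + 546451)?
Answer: 95/51913162 ≈ 1.8300e-6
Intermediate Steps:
s(V, D) = (502 + V)/(-37 + D)
1/(s(449, 322) + 546451) = 1/((502 + 449)/(-37 + 322) + 546451) = 1/(951/285 + 546451) = 1/((1/285)*951 + 546451) = 1/(317/95 + 546451) = 1/(51913162/95) = 95/51913162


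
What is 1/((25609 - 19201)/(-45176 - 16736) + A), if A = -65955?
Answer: -7739/510426546 ≈ -1.5162e-5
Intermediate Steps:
1/((25609 - 19201)/(-45176 - 16736) + A) = 1/((25609 - 19201)/(-45176 - 16736) - 65955) = 1/(6408/(-61912) - 65955) = 1/(6408*(-1/61912) - 65955) = 1/(-801/7739 - 65955) = 1/(-510426546/7739) = -7739/510426546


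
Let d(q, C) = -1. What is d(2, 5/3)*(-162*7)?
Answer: 1134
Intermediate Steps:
d(2, 5/3)*(-162*7) = -(-162)*7 = -1*(-1134) = 1134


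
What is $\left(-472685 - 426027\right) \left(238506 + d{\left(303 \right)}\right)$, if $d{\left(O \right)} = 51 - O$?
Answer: $-214121728848$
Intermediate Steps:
$\left(-472685 - 426027\right) \left(238506 + d{\left(303 \right)}\right) = \left(-472685 - 426027\right) \left(238506 + \left(51 - 303\right)\right) = - 898712 \left(238506 + \left(51 - 303\right)\right) = - 898712 \left(238506 - 252\right) = \left(-898712\right) 238254 = -214121728848$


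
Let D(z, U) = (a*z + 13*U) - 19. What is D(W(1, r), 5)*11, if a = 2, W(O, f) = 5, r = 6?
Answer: 616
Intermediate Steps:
D(z, U) = -19 + 2*z + 13*U (D(z, U) = (2*z + 13*U) - 19 = -19 + 2*z + 13*U)
D(W(1, r), 5)*11 = (-19 + 2*5 + 13*5)*11 = (-19 + 10 + 65)*11 = 56*11 = 616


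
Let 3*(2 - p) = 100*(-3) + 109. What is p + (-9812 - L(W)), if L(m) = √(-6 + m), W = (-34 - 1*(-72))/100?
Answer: -29239/3 - I*√562/10 ≈ -9746.3 - 2.3707*I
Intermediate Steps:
p = 197/3 (p = 2 - (100*(-3) + 109)/3 = 2 - (-300 + 109)/3 = 2 - ⅓*(-191) = 2 + 191/3 = 197/3 ≈ 65.667)
W = 19/50 (W = (-34 + 72)*(1/100) = 38*(1/100) = 19/50 ≈ 0.38000)
p + (-9812 - L(W)) = 197/3 + (-9812 - √(-6 + 19/50)) = 197/3 + (-9812 - √(-281/50)) = 197/3 + (-9812 - I*√562/10) = -29239/3 - I*√562/10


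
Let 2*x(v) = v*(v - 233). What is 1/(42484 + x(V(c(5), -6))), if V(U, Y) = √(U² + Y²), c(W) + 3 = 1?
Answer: 21252/903023563 + 233*√10/1806047126 ≈ 2.3942e-5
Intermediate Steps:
c(W) = -2 (c(W) = -3 + 1 = -2)
x(v) = v*(-233 + v)/2 (x(v) = (v*(v - 233))/2 = (v*(-233 + v))/2 = v*(-233 + v)/2)
1/(42484 + x(V(c(5), -6))) = 1/(42484 + √((-2)² + (-6)²)*(-233 + √((-2)² + (-6)²))/2) = 1/(42484 + √(4 + 36)*(-233 + √(4 + 36))/2) = 1/(42484 + √40*(-233 + √40)/2) = 1/(42484 + (2*√10)*(-233 + 2*√10)/2) = 1/(42484 + √10*(-233 + 2*√10))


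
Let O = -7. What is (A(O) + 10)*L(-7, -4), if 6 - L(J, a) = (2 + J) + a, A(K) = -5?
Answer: 75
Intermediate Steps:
L(J, a) = 4 - J - a (L(J, a) = 6 - ((2 + J) + a) = 6 - (2 + J + a) = 6 + (-2 - J - a) = 4 - J - a)
(A(O) + 10)*L(-7, -4) = (-5 + 10)*(4 - 1*(-7) - 1*(-4)) = 5*(4 + 7 + 4) = 5*15 = 75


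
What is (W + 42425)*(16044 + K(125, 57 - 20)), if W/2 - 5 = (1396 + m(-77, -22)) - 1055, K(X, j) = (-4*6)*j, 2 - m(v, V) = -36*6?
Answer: 660089268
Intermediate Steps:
m(v, V) = 218 (m(v, V) = 2 - (-36)*6 = 2 - 1*(-216) = 2 + 216 = 218)
K(X, j) = -24*j
W = 1128 (W = 10 + 2*((1396 + 218) - 1055) = 10 + 2*(1614 - 1055) = 10 + 2*559 = 10 + 1118 = 1128)
(W + 42425)*(16044 + K(125, 57 - 20)) = (1128 + 42425)*(16044 - 24*(57 - 20)) = 43553*(16044 - 24*37) = 43553*(16044 - 888) = 43553*15156 = 660089268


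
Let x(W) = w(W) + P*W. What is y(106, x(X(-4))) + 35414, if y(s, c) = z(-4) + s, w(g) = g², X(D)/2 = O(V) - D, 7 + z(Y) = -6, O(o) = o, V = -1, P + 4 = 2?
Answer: 35507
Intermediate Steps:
P = -2 (P = -4 + 2 = -2)
z(Y) = -13 (z(Y) = -7 - 6 = -13)
X(D) = -2 - 2*D (X(D) = 2*(-1 - D) = -2 - 2*D)
x(W) = W² - 2*W
y(s, c) = -13 + s
y(106, x(X(-4))) + 35414 = (-13 + 106) + 35414 = 93 + 35414 = 35507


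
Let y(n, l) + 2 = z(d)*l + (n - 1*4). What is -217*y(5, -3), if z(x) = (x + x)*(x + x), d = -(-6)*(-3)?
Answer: 843913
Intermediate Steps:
d = -18 (d = -2*9 = -18)
z(x) = 4*x**2 (z(x) = (2*x)*(2*x) = 4*x**2)
y(n, l) = -6 + n + 1296*l (y(n, l) = -2 + ((4*(-18)**2)*l + (n - 1*4)) = -2 + ((4*324)*l + (n - 4)) = -2 + (1296*l + (-4 + n)) = -2 + (-4 + n + 1296*l) = -6 + n + 1296*l)
-217*y(5, -3) = -217*(-6 + 5 + 1296*(-3)) = -217*(-6 + 5 - 3888) = -217*(-3889) = 843913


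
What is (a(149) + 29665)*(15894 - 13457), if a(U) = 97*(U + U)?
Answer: 142737527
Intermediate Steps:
a(U) = 194*U (a(U) = 97*(2*U) = 194*U)
(a(149) + 29665)*(15894 - 13457) = (194*149 + 29665)*(15894 - 13457) = (28906 + 29665)*2437 = 58571*2437 = 142737527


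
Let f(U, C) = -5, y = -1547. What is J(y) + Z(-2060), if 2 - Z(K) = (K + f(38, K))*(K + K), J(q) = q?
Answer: -8509345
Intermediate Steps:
Z(K) = 2 - 2*K*(-5 + K) (Z(K) = 2 - (K - 5)*(K + K) = 2 - (-5 + K)*2*K = 2 - 2*K*(-5 + K))
J(y) + Z(-2060) = -1547 + (2 - 2*(-2060)² + 10*(-2060)) = -1547 + (2 - 2*4243600 - 20600) = -1547 + (2 - 8487200 - 20600) = -1547 - 8507798 = -8509345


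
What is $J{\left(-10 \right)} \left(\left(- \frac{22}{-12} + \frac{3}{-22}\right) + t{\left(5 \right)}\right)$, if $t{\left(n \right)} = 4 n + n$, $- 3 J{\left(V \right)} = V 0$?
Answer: $0$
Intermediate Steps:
$J{\left(V \right)} = 0$ ($J{\left(V \right)} = - \frac{V 0}{3} = \left(- \frac{1}{3}\right) 0 = 0$)
$t{\left(n \right)} = 5 n$
$J{\left(-10 \right)} \left(\left(- \frac{22}{-12} + \frac{3}{-22}\right) + t{\left(5 \right)}\right) = 0 \left(\left(- \frac{22}{-12} + \frac{3}{-22}\right) + 5 \cdot 5\right) = 0 \left(\left(\left(-22\right) \left(- \frac{1}{12}\right) + 3 \left(- \frac{1}{22}\right)\right) + 25\right) = 0 \left(\left(\frac{11}{6} - \frac{3}{22}\right) + 25\right) = 0 \left(\frac{56}{33} + 25\right) = 0 \cdot \frac{881}{33} = 0$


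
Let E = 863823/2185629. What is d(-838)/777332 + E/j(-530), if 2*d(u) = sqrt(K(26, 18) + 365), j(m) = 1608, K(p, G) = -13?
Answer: 287941/1171497144 + sqrt(22)/388666 ≈ 0.00025786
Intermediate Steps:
E = 287941/728543 (E = 863823*(1/2185629) = 287941/728543 ≈ 0.39523)
d(u) = 2*sqrt(22) (d(u) = sqrt(-13 + 365)/2 = sqrt(352)/2 = (4*sqrt(22))/2 = 2*sqrt(22))
d(-838)/777332 + E/j(-530) = (2*sqrt(22))/777332 + (287941/728543)/1608 = (2*sqrt(22))*(1/777332) + (287941/728543)*(1/1608) = sqrt(22)/388666 + 287941/1171497144 = 287941/1171497144 + sqrt(22)/388666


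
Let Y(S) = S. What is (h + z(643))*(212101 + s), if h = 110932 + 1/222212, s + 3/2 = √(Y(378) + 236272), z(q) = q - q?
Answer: 10456684185935415/444424 + 123252107925*√9466/222212 ≈ 2.3583e+10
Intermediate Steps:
z(q) = 0
s = -3/2 + 5*√9466 (s = -3/2 + √(378 + 236272) = -3/2 + √236650 = -3/2 + 5*√9466 ≈ 484.97)
h = 24650421585/222212 (h = 110932 + 1/222212 = 24650421585/222212 ≈ 1.1093e+5)
(h + z(643))*(212101 + s) = (24650421585/222212 + 0)*(212101 + (-3/2 + 5*√9466)) = 24650421585*(424199/2 + 5*√9466)/222212 = 10456684185935415/444424 + 123252107925*√9466/222212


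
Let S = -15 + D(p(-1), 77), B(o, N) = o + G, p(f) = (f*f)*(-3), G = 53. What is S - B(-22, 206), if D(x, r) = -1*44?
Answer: -90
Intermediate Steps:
p(f) = -3*f² (p(f) = f²*(-3) = -3*f²)
D(x, r) = -44
B(o, N) = 53 + o (B(o, N) = o + 53 = 53 + o)
S = -59 (S = -15 - 44 = -59)
S - B(-22, 206) = -59 - (53 - 22) = -59 - 1*31 = -59 - 31 = -90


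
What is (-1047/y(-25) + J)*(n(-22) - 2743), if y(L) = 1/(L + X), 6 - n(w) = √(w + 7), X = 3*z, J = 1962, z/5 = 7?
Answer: 223881126 + 81798*I*√15 ≈ 2.2388e+8 + 3.168e+5*I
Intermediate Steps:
z = 35 (z = 5*7 = 35)
X = 105 (X = 3*35 = 105)
n(w) = 6 - √(7 + w) (n(w) = 6 - √(w + 7) = 6 - √(7 + w))
y(L) = 1/(105 + L) (y(L) = 1/(L + 105) = 1/(105 + L))
(-1047/y(-25) + J)*(n(-22) - 2743) = (-1047/(1/(105 - 25)) + 1962)*((6 - √(7 - 22)) - 2743) = (-1047/(1/80) + 1962)*((6 - √(-15)) - 2743) = (-1047/1/80 + 1962)*((6 - I*√15) - 2743) = (-1047*80 + 1962)*((6 - I*√15) - 2743) = (-83760 + 1962)*(-2737 - I*√15) = -81798*(-2737 - I*√15) = 223881126 + 81798*I*√15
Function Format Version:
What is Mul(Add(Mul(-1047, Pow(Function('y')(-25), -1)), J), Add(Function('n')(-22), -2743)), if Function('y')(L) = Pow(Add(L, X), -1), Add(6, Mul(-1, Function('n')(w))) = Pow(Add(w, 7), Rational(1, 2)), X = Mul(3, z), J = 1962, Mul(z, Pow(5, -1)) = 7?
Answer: Add(223881126, Mul(81798, I, Pow(15, Rational(1, 2)))) ≈ Add(2.2388e+8, Mul(3.1680e+5, I))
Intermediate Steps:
z = 35 (z = Mul(5, 7) = 35)
X = 105 (X = Mul(3, 35) = 105)
Function('n')(w) = Add(6, Mul(-1, Pow(Add(7, w), Rational(1, 2)))) (Function('n')(w) = Add(6, Mul(-1, Pow(Add(w, 7), Rational(1, 2)))) = Add(6, Mul(-1, Pow(Add(7, w), Rational(1, 2)))))
Function('y')(L) = Pow(Add(105, L), -1) (Function('y')(L) = Pow(Add(L, 105), -1) = Pow(Add(105, L), -1))
Mul(Add(Mul(-1047, Pow(Function('y')(-25), -1)), J), Add(Function('n')(-22), -2743)) = Mul(Add(Mul(-1047, Pow(Pow(Add(105, -25), -1), -1)), 1962), Add(Add(6, Mul(-1, Pow(Add(7, -22), Rational(1, 2)))), -2743)) = Mul(Add(Mul(-1047, Pow(Pow(80, -1), -1)), 1962), Add(Add(6, Mul(-1, Pow(-15, Rational(1, 2)))), -2743)) = Mul(Add(Mul(-1047, Pow(Rational(1, 80), -1)), 1962), Add(Add(6, Mul(-1, Mul(I, Pow(15, Rational(1, 2))))), -2743)) = Mul(Add(Mul(-1047, 80), 1962), Add(Add(6, Mul(-1, I, Pow(15, Rational(1, 2)))), -2743)) = Mul(Add(-83760, 1962), Add(-2737, Mul(-1, I, Pow(15, Rational(1, 2))))) = Mul(-81798, Add(-2737, Mul(-1, I, Pow(15, Rational(1, 2))))) = Add(223881126, Mul(81798, I, Pow(15, Rational(1, 2))))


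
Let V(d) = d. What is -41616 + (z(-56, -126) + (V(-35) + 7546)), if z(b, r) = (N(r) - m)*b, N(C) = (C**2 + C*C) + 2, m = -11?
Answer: -1812945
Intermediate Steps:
N(C) = 2 + 2*C**2 (N(C) = (C**2 + C**2) + 2 = 2*C**2 + 2 = 2 + 2*C**2)
z(b, r) = b*(13 + 2*r**2) (z(b, r) = ((2 + 2*r**2) - 1*(-11))*b = ((2 + 2*r**2) + 11)*b = (13 + 2*r**2)*b = b*(13 + 2*r**2))
-41616 + (z(-56, -126) + (V(-35) + 7546)) = -41616 + (-56*(13 + 2*(-126)**2) + (-35 + 7546)) = -41616 + (-56*(13 + 2*15876) + 7511) = -41616 + (-56*(13 + 31752) + 7511) = -41616 + (-56*31765 + 7511) = -41616 + (-1778840 + 7511) = -41616 - 1771329 = -1812945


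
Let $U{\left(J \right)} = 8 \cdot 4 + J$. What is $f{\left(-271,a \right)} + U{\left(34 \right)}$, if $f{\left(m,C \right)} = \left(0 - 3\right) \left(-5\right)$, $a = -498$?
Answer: $81$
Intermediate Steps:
$f{\left(m,C \right)} = 15$ ($f{\left(m,C \right)} = \left(-3\right) \left(-5\right) = 15$)
$U{\left(J \right)} = 32 + J$
$f{\left(-271,a \right)} + U{\left(34 \right)} = 15 + \left(32 + 34\right) = 15 + 66 = 81$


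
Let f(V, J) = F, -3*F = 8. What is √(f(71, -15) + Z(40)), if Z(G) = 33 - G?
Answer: I*√87/3 ≈ 3.1091*I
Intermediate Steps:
F = -8/3 (F = -⅓*8 = -8/3 ≈ -2.6667)
f(V, J) = -8/3
√(f(71, -15) + Z(40)) = √(-8/3 + (33 - 1*40)) = √(-8/3 + (33 - 40)) = √(-8/3 - 7) = √(-29/3) = I*√87/3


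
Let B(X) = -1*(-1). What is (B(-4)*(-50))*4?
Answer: -200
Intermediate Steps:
B(X) = 1
(B(-4)*(-50))*4 = (1*(-50))*4 = -50*4 = -200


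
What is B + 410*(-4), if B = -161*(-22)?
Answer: 1902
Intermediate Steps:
B = 3542
B + 410*(-4) = 3542 + 410*(-4) = 3542 - 1640 = 1902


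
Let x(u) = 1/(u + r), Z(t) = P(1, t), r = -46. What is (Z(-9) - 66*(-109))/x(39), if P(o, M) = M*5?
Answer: -50043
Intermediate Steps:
P(o, M) = 5*M
Z(t) = 5*t
x(u) = 1/(-46 + u) (x(u) = 1/(u - 46) = 1/(-46 + u))
(Z(-9) - 66*(-109))/x(39) = (5*(-9) - 66*(-109))/(1/(-46 + 39)) = (-45 + 7194)/(1/(-7)) = 7149/(-⅐) = 7149*(-7) = -50043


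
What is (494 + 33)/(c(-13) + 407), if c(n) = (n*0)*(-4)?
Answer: 527/407 ≈ 1.2948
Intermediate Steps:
c(n) = 0 (c(n) = 0*(-4) = 0)
(494 + 33)/(c(-13) + 407) = (494 + 33)/(0 + 407) = 527/407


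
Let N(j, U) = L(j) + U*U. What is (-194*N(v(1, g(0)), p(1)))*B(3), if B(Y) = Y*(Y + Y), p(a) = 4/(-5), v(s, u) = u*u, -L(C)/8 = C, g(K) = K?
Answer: -55872/25 ≈ -2234.9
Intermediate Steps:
L(C) = -8*C
v(s, u) = u**2
p(a) = -4/5 (p(a) = 4*(-1/5) = -4/5)
N(j, U) = U**2 - 8*j (N(j, U) = -8*j + U*U = -8*j + U**2 = U**2 - 8*j)
B(Y) = 2*Y**2 (B(Y) = Y*(2*Y) = 2*Y**2)
(-194*N(v(1, g(0)), p(1)))*B(3) = (-194*((-4/5)**2 - 8*0**2))*(2*3**2) = (-194*(16/25 - 8*0))*(2*9) = -194*(16/25 + 0)*18 = -194*16/25*18 = -3104/25*18 = -55872/25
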